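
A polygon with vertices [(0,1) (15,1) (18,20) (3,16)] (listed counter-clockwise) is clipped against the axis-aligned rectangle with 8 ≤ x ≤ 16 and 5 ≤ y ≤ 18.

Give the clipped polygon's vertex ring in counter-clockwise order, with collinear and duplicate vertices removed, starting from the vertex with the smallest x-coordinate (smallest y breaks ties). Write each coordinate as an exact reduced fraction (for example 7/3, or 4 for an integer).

1. After x ≥ 8: [(8,1) (15,1) (18,20) (8,52/3)]
2. After x ≤ 16: [(8,1) (15,1) (16,22/3) (16,292/15) (8,52/3)]
3. After y ≥ 5: [(8,5) (297/19,5) (16,22/3) (16,292/15) (8,52/3)]
4. After y ≤ 18: [(8,5) (297/19,5) (16,22/3) (16,18) (21/2,18) (8,52/3)]
5. Canonical ring: [(8,5) (297/19,5) (16,22/3) (16,18) (21/2,18) (8,52/3)]

Clipped polygon: [(8,5) (297/19,5) (16,22/3) (16,18) (21/2,18) (8,52/3)]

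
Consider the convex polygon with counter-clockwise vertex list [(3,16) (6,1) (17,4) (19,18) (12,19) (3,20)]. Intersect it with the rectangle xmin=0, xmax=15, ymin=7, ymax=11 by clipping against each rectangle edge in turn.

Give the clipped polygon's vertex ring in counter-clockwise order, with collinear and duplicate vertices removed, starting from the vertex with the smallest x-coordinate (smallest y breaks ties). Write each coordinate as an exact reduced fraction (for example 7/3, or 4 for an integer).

Clipped polygon: [(4,11) (24/5,7) (15,7) (15,11)]

1. After x ≥ 0: [(3,16) (6,1) (17,4) (19,18) (12,19) (3,20)]
2. After x ≤ 15: [(3,16) (6,1) (15,38/11) (15,130/7) (12,19) (3,20)]
3. After y ≥ 7: [(3,16) (24/5,7) (15,7) (15,130/7) (12,19) (3,20)]
4. After y ≤ 11: [(4,11) (24/5,7) (15,7) (15,11)]
5. Canonical ring: [(4,11) (24/5,7) (15,7) (15,11)]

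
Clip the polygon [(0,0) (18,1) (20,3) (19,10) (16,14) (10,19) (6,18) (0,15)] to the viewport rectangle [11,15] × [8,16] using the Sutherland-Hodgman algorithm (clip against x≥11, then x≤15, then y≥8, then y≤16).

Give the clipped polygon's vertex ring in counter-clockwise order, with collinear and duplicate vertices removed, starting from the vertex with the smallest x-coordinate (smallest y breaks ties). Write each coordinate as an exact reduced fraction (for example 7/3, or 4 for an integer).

1. After x ≥ 11: [(11,11/18) (18,1) (20,3) (19,10) (16,14) (11,109/6)]
2. After x ≤ 15: [(11,11/18) (15,5/6) (15,89/6) (11,109/6)]
3. After y ≥ 8: [(11,8) (15,8) (15,89/6) (11,109/6)]
4. After y ≤ 16: [(11,16) (11,8) (15,8) (15,89/6) (68/5,16)]
5. Canonical ring: [(11,8) (15,8) (15,89/6) (68/5,16) (11,16)]

Clipped polygon: [(11,8) (15,8) (15,89/6) (68/5,16) (11,16)]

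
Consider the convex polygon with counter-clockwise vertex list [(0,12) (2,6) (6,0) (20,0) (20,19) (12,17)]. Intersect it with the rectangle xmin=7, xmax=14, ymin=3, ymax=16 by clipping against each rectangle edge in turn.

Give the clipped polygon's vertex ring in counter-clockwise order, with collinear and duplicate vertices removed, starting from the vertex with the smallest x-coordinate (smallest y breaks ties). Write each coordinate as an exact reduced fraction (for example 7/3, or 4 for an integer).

1. After x ≥ 7: [(7,179/12) (7,0) (20,0) (20,19) (12,17)]
2. After x ≤ 14: [(7,179/12) (7,0) (14,0) (14,35/2) (12,17)]
3. After y ≥ 3: [(7,179/12) (7,3) (14,3) (14,35/2) (12,17)]
4. After y ≤ 16: [(48/5,16) (7,179/12) (7,3) (14,3) (14,16)]
5. Canonical ring: [(7,3) (14,3) (14,16) (48/5,16) (7,179/12)]

Clipped polygon: [(7,3) (14,3) (14,16) (48/5,16) (7,179/12)]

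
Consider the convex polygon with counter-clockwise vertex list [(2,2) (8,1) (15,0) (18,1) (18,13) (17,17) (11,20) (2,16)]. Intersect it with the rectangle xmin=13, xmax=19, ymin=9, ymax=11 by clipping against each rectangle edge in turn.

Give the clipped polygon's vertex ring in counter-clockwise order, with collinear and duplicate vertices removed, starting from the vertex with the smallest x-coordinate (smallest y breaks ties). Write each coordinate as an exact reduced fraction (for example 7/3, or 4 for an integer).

1. After x ≥ 13: [(13,2/7) (15,0) (18,1) (18,13) (17,17) (13,19)]
2. After x ≤ 19: [(13,2/7) (15,0) (18,1) (18,13) (17,17) (13,19)]
3. After y ≥ 9: [(13,9) (18,9) (18,13) (17,17) (13,19)]
4. After y ≤ 11: [(13,11) (13,9) (18,9) (18,11)]
5. Canonical ring: [(13,9) (18,9) (18,11) (13,11)]

Clipped polygon: [(13,9) (18,9) (18,11) (13,11)]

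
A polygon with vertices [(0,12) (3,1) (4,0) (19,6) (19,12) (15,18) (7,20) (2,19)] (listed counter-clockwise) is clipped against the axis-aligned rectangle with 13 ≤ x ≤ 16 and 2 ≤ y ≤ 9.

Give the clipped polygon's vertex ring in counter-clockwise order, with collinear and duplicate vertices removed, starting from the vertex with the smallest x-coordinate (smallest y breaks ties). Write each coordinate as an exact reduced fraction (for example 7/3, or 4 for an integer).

1. After x ≥ 13: [(13,18/5) (19,6) (19,12) (15,18) (13,37/2)]
2. After x ≤ 16: [(13,18/5) (16,24/5) (16,33/2) (15,18) (13,37/2)]
3. After y ≥ 2: [(13,18/5) (16,24/5) (16,33/2) (15,18) (13,37/2)]
4. After y ≤ 9: [(13,9) (13,18/5) (16,24/5) (16,9)]
5. Canonical ring: [(13,18/5) (16,24/5) (16,9) (13,9)]

Clipped polygon: [(13,18/5) (16,24/5) (16,9) (13,9)]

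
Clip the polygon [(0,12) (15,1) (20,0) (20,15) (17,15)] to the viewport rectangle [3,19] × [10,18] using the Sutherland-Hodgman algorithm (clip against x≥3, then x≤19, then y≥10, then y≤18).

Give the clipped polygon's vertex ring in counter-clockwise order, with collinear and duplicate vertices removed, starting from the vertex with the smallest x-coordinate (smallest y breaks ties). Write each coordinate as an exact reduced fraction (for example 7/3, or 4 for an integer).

1. After x ≥ 3: [(3,213/17) (3,49/5) (15,1) (20,0) (20,15) (17,15)]
2. After x ≤ 19: [(3,213/17) (3,49/5) (15,1) (19,1/5) (19,15) (17,15)]
3. After y ≥ 10: [(3,213/17) (3,10) (19,10) (19,15) (17,15)]
4. After y ≤ 18: [(3,213/17) (3,10) (19,10) (19,15) (17,15)]
5. Canonical ring: [(3,10) (19,10) (19,15) (17,15) (3,213/17)]

Clipped polygon: [(3,10) (19,10) (19,15) (17,15) (3,213/17)]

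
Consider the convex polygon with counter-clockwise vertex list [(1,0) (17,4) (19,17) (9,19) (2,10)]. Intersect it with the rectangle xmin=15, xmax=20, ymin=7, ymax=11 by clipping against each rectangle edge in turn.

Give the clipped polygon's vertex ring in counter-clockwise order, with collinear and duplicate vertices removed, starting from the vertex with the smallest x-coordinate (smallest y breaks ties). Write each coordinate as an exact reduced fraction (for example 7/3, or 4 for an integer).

1. After x ≥ 15: [(15,7/2) (17,4) (19,17) (15,89/5)]
2. After x ≤ 20: [(15,7/2) (17,4) (19,17) (15,89/5)]
3. After y ≥ 7: [(15,7) (227/13,7) (19,17) (15,89/5)]
4. After y ≤ 11: [(15,11) (15,7) (227/13,7) (235/13,11)]
5. Canonical ring: [(15,7) (227/13,7) (235/13,11) (15,11)]

Clipped polygon: [(15,7) (227/13,7) (235/13,11) (15,11)]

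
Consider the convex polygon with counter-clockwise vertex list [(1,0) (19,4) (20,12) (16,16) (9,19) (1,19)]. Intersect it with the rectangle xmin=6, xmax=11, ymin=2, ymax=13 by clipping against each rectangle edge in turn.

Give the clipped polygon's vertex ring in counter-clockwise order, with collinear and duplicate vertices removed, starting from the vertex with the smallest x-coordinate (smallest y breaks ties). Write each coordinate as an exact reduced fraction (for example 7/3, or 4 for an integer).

Clipped polygon: [(6,2) (10,2) (11,20/9) (11,13) (6,13)]

1. After x ≥ 6: [(6,10/9) (19,4) (20,12) (16,16) (9,19) (6,19)]
2. After x ≤ 11: [(6,10/9) (11,20/9) (11,127/7) (9,19) (6,19)]
3. After y ≥ 2: [(6,2) (10,2) (11,20/9) (11,127/7) (9,19) (6,19)]
4. After y ≤ 13: [(6,13) (6,2) (10,2) (11,20/9) (11,13)]
5. Canonical ring: [(6,2) (10,2) (11,20/9) (11,13) (6,13)]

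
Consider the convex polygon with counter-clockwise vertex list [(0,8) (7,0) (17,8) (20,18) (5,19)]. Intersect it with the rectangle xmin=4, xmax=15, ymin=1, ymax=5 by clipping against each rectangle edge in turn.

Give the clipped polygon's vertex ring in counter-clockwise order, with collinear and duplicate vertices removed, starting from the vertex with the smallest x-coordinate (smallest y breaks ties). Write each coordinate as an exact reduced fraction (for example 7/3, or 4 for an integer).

1. After x ≥ 4: [(4,84/5) (4,24/7) (7,0) (17,8) (20,18) (5,19)]
2. After x ≤ 15: [(4,84/5) (4,24/7) (7,0) (15,32/5) (15,55/3) (5,19)]
3. After y ≥ 1: [(4,84/5) (4,24/7) (49/8,1) (33/4,1) (15,32/5) (15,55/3) (5,19)]
4. After y ≤ 5: [(4,5) (4,24/7) (49/8,1) (33/4,1) (53/4,5)]
5. Canonical ring: [(4,24/7) (49/8,1) (33/4,1) (53/4,5) (4,5)]

Clipped polygon: [(4,24/7) (49/8,1) (33/4,1) (53/4,5) (4,5)]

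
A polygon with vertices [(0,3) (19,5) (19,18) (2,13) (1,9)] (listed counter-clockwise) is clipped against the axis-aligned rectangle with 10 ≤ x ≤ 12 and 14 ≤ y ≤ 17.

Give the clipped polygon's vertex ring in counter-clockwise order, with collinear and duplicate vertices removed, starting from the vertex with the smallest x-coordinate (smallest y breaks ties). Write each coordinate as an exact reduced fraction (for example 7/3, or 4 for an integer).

1. After x ≥ 10: [(10,77/19) (19,5) (19,18) (10,261/17)]
2. After x ≤ 12: [(10,77/19) (12,81/19) (12,271/17) (10,261/17)]
3. After y ≥ 14: [(10,14) (12,14) (12,271/17) (10,261/17)]
4. After y ≤ 17: [(10,14) (12,14) (12,271/17) (10,261/17)]
5. Canonical ring: [(10,14) (12,14) (12,271/17) (10,261/17)]

Clipped polygon: [(10,14) (12,14) (12,271/17) (10,261/17)]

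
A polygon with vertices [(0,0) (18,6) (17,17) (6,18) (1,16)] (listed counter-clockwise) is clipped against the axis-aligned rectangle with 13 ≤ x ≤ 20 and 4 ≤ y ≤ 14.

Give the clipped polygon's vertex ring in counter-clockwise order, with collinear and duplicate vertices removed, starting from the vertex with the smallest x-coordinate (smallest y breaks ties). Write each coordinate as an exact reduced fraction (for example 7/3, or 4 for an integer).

Clipped polygon: [(13,13/3) (18,6) (190/11,14) (13,14)]

1. After x ≥ 13: [(13,13/3) (18,6) (17,17) (13,191/11)]
2. After x ≤ 20: [(13,13/3) (18,6) (17,17) (13,191/11)]
3. After y ≥ 4: [(13,13/3) (18,6) (17,17) (13,191/11)]
4. After y ≤ 14: [(13,14) (13,13/3) (18,6) (190/11,14)]
5. Canonical ring: [(13,13/3) (18,6) (190/11,14) (13,14)]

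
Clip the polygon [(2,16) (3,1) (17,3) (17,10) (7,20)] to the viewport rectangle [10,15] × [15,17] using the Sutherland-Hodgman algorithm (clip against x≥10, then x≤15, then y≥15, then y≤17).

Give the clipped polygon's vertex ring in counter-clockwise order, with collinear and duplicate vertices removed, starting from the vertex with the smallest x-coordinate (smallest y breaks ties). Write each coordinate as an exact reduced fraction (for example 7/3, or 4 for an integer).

1. After x ≥ 10: [(10,2) (17,3) (17,10) (10,17)]
2. After x ≤ 15: [(10,2) (15,19/7) (15,12) (10,17)]
3. After y ≥ 15: [(10,15) (12,15) (10,17)]
4. After y ≤ 17: [(10,15) (12,15) (10,17)]
5. Canonical ring: [(10,15) (12,15) (10,17)]

Clipped polygon: [(10,15) (12,15) (10,17)]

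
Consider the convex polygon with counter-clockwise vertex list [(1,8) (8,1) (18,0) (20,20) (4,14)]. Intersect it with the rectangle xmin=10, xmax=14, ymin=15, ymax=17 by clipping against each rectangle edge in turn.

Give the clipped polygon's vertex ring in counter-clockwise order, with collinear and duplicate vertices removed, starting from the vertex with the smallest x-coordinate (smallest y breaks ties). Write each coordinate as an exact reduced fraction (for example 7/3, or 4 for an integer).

1. After x ≥ 10: [(10,4/5) (18,0) (20,20) (10,65/4)]
2. After x ≤ 14: [(10,4/5) (14,2/5) (14,71/4) (10,65/4)]
3. After y ≥ 15: [(10,15) (14,15) (14,71/4) (10,65/4)]
4. After y ≤ 17: [(10,15) (14,15) (14,17) (12,17) (10,65/4)]
5. Canonical ring: [(10,15) (14,15) (14,17) (12,17) (10,65/4)]

Clipped polygon: [(10,15) (14,15) (14,17) (12,17) (10,65/4)]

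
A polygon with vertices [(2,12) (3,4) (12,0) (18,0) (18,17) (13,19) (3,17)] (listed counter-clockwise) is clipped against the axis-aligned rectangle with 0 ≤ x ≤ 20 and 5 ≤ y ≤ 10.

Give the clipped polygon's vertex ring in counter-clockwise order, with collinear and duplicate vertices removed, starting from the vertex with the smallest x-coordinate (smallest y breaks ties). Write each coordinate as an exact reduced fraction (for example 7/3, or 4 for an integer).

1. After x ≥ 0: [(2,12) (3,4) (12,0) (18,0) (18,17) (13,19) (3,17)]
2. After x ≤ 20: [(2,12) (3,4) (12,0) (18,0) (18,17) (13,19) (3,17)]
3. After y ≥ 5: [(2,12) (23/8,5) (18,5) (18,17) (13,19) (3,17)]
4. After y ≤ 10: [(9/4,10) (23/8,5) (18,5) (18,10)]
5. Canonical ring: [(9/4,10) (23/8,5) (18,5) (18,10)]

Clipped polygon: [(9/4,10) (23/8,5) (18,5) (18,10)]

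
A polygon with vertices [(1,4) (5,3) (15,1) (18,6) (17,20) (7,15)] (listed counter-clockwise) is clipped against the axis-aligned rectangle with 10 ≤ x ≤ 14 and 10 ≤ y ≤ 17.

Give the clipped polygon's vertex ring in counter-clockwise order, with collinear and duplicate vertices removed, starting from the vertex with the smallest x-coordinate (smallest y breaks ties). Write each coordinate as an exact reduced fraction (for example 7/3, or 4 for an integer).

Clipped polygon: [(10,10) (14,10) (14,17) (11,17) (10,33/2)]

1. After x ≥ 10: [(10,2) (15,1) (18,6) (17,20) (10,33/2)]
2. After x ≤ 14: [(10,2) (14,6/5) (14,37/2) (10,33/2)]
3. After y ≥ 10: [(10,10) (14,10) (14,37/2) (10,33/2)]
4. After y ≤ 17: [(10,10) (14,10) (14,17) (11,17) (10,33/2)]
5. Canonical ring: [(10,10) (14,10) (14,17) (11,17) (10,33/2)]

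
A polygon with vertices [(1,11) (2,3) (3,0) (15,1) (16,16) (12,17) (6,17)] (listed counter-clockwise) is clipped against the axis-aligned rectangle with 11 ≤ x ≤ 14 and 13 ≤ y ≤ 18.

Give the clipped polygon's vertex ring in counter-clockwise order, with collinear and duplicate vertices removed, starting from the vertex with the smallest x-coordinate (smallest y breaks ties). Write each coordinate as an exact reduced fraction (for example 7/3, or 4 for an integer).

Clipped polygon: [(11,13) (14,13) (14,33/2) (12,17) (11,17)]

1. After x ≥ 11: [(11,2/3) (15,1) (16,16) (12,17) (11,17)]
2. After x ≤ 14: [(11,2/3) (14,11/12) (14,33/2) (12,17) (11,17)]
3. After y ≥ 13: [(11,13) (14,13) (14,33/2) (12,17) (11,17)]
4. After y ≤ 18: [(11,13) (14,13) (14,33/2) (12,17) (11,17)]
5. Canonical ring: [(11,13) (14,13) (14,33/2) (12,17) (11,17)]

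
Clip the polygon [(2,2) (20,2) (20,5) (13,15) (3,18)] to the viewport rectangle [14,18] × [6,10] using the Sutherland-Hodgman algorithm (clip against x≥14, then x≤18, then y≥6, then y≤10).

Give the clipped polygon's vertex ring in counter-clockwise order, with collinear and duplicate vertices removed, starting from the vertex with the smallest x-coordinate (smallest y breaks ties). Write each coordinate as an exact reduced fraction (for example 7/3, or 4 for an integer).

1. After x ≥ 14: [(14,2) (20,2) (20,5) (14,95/7)]
2. After x ≤ 18: [(14,2) (18,2) (18,55/7) (14,95/7)]
3. After y ≥ 6: [(14,6) (18,6) (18,55/7) (14,95/7)]
4. After y ≤ 10: [(14,10) (14,6) (18,6) (18,55/7) (33/2,10)]
5. Canonical ring: [(14,6) (18,6) (18,55/7) (33/2,10) (14,10)]

Clipped polygon: [(14,6) (18,6) (18,55/7) (33/2,10) (14,10)]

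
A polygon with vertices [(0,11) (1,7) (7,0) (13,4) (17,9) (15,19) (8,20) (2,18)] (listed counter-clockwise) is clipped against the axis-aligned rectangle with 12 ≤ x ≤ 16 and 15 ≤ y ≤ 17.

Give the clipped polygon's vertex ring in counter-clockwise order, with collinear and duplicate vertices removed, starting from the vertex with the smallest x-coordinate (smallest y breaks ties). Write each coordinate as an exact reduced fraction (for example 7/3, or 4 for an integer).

1. After x ≥ 12: [(12,10/3) (13,4) (17,9) (15,19) (12,136/7)]
2. After x ≤ 16: [(12,10/3) (13,4) (16,31/4) (16,14) (15,19) (12,136/7)]
3. After y ≥ 15: [(12,15) (79/5,15) (15,19) (12,136/7)]
4. After y ≤ 17: [(12,17) (12,15) (79/5,15) (77/5,17)]
5. Canonical ring: [(12,15) (79/5,15) (77/5,17) (12,17)]

Clipped polygon: [(12,15) (79/5,15) (77/5,17) (12,17)]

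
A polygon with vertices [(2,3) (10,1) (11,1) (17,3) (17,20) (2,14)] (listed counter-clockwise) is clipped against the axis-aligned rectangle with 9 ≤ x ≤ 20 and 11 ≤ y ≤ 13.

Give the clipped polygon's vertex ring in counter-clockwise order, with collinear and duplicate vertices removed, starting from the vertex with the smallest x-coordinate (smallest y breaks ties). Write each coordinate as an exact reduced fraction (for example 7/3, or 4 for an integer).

1. After x ≥ 9: [(9,5/4) (10,1) (11,1) (17,3) (17,20) (9,84/5)]
2. After x ≤ 20: [(9,5/4) (10,1) (11,1) (17,3) (17,20) (9,84/5)]
3. After y ≥ 11: [(9,11) (17,11) (17,20) (9,84/5)]
4. After y ≤ 13: [(9,13) (9,11) (17,11) (17,13)]
5. Canonical ring: [(9,11) (17,11) (17,13) (9,13)]

Clipped polygon: [(9,11) (17,11) (17,13) (9,13)]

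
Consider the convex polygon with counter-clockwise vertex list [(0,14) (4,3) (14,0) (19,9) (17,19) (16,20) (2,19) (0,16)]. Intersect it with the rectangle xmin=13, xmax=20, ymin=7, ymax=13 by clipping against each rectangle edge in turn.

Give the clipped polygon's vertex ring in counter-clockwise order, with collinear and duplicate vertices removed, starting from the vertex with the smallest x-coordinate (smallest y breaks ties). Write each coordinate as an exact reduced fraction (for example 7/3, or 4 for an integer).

1. After x ≥ 13: [(13,3/10) (14,0) (19,9) (17,19) (16,20) (13,277/14)]
2. After x ≤ 20: [(13,3/10) (14,0) (19,9) (17,19) (16,20) (13,277/14)]
3. After y ≥ 7: [(13,7) (161/9,7) (19,9) (17,19) (16,20) (13,277/14)]
4. After y ≤ 13: [(13,13) (13,7) (161/9,7) (19,9) (91/5,13)]
5. Canonical ring: [(13,7) (161/9,7) (19,9) (91/5,13) (13,13)]

Clipped polygon: [(13,7) (161/9,7) (19,9) (91/5,13) (13,13)]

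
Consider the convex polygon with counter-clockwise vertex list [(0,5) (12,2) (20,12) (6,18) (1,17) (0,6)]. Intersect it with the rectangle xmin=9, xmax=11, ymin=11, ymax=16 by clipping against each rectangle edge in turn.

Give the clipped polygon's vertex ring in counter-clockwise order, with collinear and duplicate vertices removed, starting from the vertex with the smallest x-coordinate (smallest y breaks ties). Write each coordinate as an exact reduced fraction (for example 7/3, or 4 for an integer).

1. After x ≥ 9: [(9,11/4) (12,2) (20,12) (9,117/7)]
2. After x ≤ 11: [(9,11/4) (11,9/4) (11,111/7) (9,117/7)]
3. After y ≥ 11: [(9,11) (11,11) (11,111/7) (9,117/7)]
4. After y ≤ 16: [(9,16) (9,11) (11,11) (11,111/7) (32/3,16)]
5. Canonical ring: [(9,11) (11,11) (11,111/7) (32/3,16) (9,16)]

Clipped polygon: [(9,11) (11,11) (11,111/7) (32/3,16) (9,16)]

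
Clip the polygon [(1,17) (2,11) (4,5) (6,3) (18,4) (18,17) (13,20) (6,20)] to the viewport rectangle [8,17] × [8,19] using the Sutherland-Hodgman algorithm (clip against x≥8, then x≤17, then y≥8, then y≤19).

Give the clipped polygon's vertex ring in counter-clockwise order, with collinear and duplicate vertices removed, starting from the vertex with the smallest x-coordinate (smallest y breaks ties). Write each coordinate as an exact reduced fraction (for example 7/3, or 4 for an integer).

Clipped polygon: [(8,8) (17,8) (17,88/5) (44/3,19) (8,19)]

1. After x ≥ 8: [(8,19/6) (18,4) (18,17) (13,20) (8,20)]
2. After x ≤ 17: [(8,19/6) (17,47/12) (17,88/5) (13,20) (8,20)]
3. After y ≥ 8: [(8,8) (17,8) (17,88/5) (13,20) (8,20)]
4. After y ≤ 19: [(8,19) (8,8) (17,8) (17,88/5) (44/3,19)]
5. Canonical ring: [(8,8) (17,8) (17,88/5) (44/3,19) (8,19)]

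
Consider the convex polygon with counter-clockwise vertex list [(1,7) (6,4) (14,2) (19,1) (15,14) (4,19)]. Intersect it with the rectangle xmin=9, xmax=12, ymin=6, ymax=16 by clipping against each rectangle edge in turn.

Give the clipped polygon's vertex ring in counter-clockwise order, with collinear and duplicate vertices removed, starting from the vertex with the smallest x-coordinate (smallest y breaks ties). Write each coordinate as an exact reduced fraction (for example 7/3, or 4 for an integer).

1. After x ≥ 9: [(9,13/4) (14,2) (19,1) (15,14) (9,184/11)]
2. After x ≤ 12: [(9,13/4) (12,5/2) (12,169/11) (9,184/11)]
3. After y ≥ 6: [(9,6) (12,6) (12,169/11) (9,184/11)]
4. After y ≤ 16: [(9,16) (9,6) (12,6) (12,169/11) (53/5,16)]
5. Canonical ring: [(9,6) (12,6) (12,169/11) (53/5,16) (9,16)]

Clipped polygon: [(9,6) (12,6) (12,169/11) (53/5,16) (9,16)]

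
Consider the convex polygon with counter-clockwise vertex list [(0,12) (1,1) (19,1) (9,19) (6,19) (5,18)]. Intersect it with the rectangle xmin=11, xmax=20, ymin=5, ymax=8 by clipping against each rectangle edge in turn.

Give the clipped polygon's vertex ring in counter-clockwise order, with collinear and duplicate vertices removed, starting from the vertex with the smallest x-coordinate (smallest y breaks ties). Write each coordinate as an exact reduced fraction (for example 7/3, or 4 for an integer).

1. After x ≥ 11: [(11,1) (19,1) (11,77/5)]
2. After x ≤ 20: [(11,1) (19,1) (11,77/5)]
3. After y ≥ 5: [(11,5) (151/9,5) (11,77/5)]
4. After y ≤ 8: [(11,8) (11,5) (151/9,5) (136/9,8)]
5. Canonical ring: [(11,5) (151/9,5) (136/9,8) (11,8)]

Clipped polygon: [(11,5) (151/9,5) (136/9,8) (11,8)]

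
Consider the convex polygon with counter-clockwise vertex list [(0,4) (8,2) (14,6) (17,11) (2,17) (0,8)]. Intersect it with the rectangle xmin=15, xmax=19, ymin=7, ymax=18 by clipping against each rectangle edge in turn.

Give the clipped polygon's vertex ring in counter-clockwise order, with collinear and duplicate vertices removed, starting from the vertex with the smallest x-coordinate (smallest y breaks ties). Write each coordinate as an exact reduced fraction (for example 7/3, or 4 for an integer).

Clipped polygon: [(15,23/3) (17,11) (15,59/5)]

1. After x ≥ 15: [(15,23/3) (17,11) (15,59/5)]
2. After x ≤ 19: [(15,23/3) (17,11) (15,59/5)]
3. After y ≥ 7: [(15,23/3) (17,11) (15,59/5)]
4. After y ≤ 18: [(15,23/3) (17,11) (15,59/5)]
5. Canonical ring: [(15,23/3) (17,11) (15,59/5)]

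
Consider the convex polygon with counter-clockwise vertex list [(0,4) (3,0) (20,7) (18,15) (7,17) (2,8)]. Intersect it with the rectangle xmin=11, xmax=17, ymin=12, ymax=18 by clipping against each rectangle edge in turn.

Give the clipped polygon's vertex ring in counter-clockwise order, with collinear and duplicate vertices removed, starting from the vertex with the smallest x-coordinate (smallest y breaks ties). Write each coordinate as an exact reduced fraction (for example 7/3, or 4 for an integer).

Clipped polygon: [(11,12) (17,12) (17,167/11) (11,179/11)]

1. After x ≥ 11: [(11,56/17) (20,7) (18,15) (11,179/11)]
2. After x ≤ 17: [(11,56/17) (17,98/17) (17,167/11) (11,179/11)]
3. After y ≥ 12: [(11,12) (17,12) (17,167/11) (11,179/11)]
4. After y ≤ 18: [(11,12) (17,12) (17,167/11) (11,179/11)]
5. Canonical ring: [(11,12) (17,12) (17,167/11) (11,179/11)]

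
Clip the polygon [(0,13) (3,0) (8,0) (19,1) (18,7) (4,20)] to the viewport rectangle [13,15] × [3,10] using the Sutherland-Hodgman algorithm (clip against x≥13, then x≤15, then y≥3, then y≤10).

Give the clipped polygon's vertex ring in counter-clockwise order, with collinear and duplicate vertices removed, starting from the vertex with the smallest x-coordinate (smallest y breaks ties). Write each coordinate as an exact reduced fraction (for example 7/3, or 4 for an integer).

Clipped polygon: [(13,3) (15,3) (15,137/14) (192/13,10) (13,10)]

1. After x ≥ 13: [(13,5/11) (19,1) (18,7) (13,163/14)]
2. After x ≤ 15: [(13,5/11) (15,7/11) (15,137/14) (13,163/14)]
3. After y ≥ 3: [(13,3) (15,3) (15,137/14) (13,163/14)]
4. After y ≤ 10: [(13,10) (13,3) (15,3) (15,137/14) (192/13,10)]
5. Canonical ring: [(13,3) (15,3) (15,137/14) (192/13,10) (13,10)]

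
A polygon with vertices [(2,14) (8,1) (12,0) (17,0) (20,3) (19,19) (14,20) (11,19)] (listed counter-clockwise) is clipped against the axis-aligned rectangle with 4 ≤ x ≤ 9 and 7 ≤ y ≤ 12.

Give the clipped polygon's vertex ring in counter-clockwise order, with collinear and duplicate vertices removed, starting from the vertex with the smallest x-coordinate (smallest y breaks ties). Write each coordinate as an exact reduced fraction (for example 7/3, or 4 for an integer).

Clipped polygon: [(4,29/3) (68/13,7) (9,7) (9,12) (4,12)]

1. After x ≥ 4: [(4,136/9) (4,29/3) (8,1) (12,0) (17,0) (20,3) (19,19) (14,20) (11,19)]
2. After x ≤ 9: [(9,161/9) (4,136/9) (4,29/3) (8,1) (9,3/4)]
3. After y ≥ 7: [(9,7) (9,161/9) (4,136/9) (4,29/3) (68/13,7)]
4. After y ≤ 12: [(9,7) (9,12) (4,12) (4,29/3) (68/13,7)]
5. Canonical ring: [(4,29/3) (68/13,7) (9,7) (9,12) (4,12)]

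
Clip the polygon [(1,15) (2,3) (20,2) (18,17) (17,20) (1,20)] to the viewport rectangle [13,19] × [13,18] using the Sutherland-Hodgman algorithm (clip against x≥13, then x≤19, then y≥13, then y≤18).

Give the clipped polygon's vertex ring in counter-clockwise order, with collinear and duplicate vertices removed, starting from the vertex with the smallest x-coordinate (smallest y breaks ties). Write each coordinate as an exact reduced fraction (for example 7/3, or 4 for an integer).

Clipped polygon: [(13,13) (278/15,13) (18,17) (53/3,18) (13,18)]

1. After x ≥ 13: [(13,43/18) (20,2) (18,17) (17,20) (13,20)]
2. After x ≤ 19: [(13,43/18) (19,37/18) (19,19/2) (18,17) (17,20) (13,20)]
3. After y ≥ 13: [(13,13) (278/15,13) (18,17) (17,20) (13,20)]
4. After y ≤ 18: [(13,18) (13,13) (278/15,13) (18,17) (53/3,18)]
5. Canonical ring: [(13,13) (278/15,13) (18,17) (53/3,18) (13,18)]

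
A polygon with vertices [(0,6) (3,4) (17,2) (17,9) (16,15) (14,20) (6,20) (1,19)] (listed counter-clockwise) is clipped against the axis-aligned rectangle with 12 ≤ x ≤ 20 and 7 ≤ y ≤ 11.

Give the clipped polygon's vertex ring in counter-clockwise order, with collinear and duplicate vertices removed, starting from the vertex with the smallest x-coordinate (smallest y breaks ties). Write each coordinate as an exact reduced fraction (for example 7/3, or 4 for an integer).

1. After x ≥ 12: [(12,19/7) (17,2) (17,9) (16,15) (14,20) (12,20)]
2. After x ≤ 20: [(12,19/7) (17,2) (17,9) (16,15) (14,20) (12,20)]
3. After y ≥ 7: [(12,7) (17,7) (17,9) (16,15) (14,20) (12,20)]
4. After y ≤ 11: [(12,11) (12,7) (17,7) (17,9) (50/3,11)]
5. Canonical ring: [(12,7) (17,7) (17,9) (50/3,11) (12,11)]

Clipped polygon: [(12,7) (17,7) (17,9) (50/3,11) (12,11)]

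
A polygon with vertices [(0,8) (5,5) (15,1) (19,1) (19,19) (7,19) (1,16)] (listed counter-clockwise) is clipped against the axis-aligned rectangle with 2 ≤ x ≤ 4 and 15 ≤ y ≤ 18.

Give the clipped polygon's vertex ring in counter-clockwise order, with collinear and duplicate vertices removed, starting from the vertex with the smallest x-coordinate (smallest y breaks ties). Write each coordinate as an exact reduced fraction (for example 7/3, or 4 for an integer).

Clipped polygon: [(2,15) (4,15) (4,35/2) (2,33/2)]

1. After x ≥ 2: [(2,34/5) (5,5) (15,1) (19,1) (19,19) (7,19) (2,33/2)]
2. After x ≤ 4: [(2,34/5) (4,28/5) (4,35/2) (2,33/2)]
3. After y ≥ 15: [(2,15) (4,15) (4,35/2) (2,33/2)]
4. After y ≤ 18: [(2,15) (4,15) (4,35/2) (2,33/2)]
5. Canonical ring: [(2,15) (4,15) (4,35/2) (2,33/2)]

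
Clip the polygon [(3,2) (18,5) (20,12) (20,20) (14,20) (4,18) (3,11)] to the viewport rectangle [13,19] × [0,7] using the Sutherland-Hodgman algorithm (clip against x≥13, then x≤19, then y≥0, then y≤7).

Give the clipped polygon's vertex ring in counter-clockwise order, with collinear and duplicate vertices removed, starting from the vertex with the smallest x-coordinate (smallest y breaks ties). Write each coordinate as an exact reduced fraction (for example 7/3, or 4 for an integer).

Clipped polygon: [(13,4) (18,5) (130/7,7) (13,7)]

1. After x ≥ 13: [(13,4) (18,5) (20,12) (20,20) (14,20) (13,99/5)]
2. After x ≤ 19: [(13,4) (18,5) (19,17/2) (19,20) (14,20) (13,99/5)]
3. After y ≥ 0: [(13,4) (18,5) (19,17/2) (19,20) (14,20) (13,99/5)]
4. After y ≤ 7: [(13,7) (13,4) (18,5) (130/7,7)]
5. Canonical ring: [(13,4) (18,5) (130/7,7) (13,7)]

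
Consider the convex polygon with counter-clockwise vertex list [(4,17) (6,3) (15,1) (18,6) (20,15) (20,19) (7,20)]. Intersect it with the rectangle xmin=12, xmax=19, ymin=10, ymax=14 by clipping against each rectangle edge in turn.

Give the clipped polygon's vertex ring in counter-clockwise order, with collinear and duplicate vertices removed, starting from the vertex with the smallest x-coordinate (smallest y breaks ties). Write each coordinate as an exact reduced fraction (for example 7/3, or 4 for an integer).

Clipped polygon: [(12,10) (170/9,10) (19,21/2) (19,14) (12,14)]

1. After x ≥ 12: [(12,5/3) (15,1) (18,6) (20,15) (20,19) (12,255/13)]
2. After x ≤ 19: [(12,5/3) (15,1) (18,6) (19,21/2) (19,248/13) (12,255/13)]
3. After y ≥ 10: [(12,10) (170/9,10) (19,21/2) (19,248/13) (12,255/13)]
4. After y ≤ 14: [(12,14) (12,10) (170/9,10) (19,21/2) (19,14)]
5. Canonical ring: [(12,10) (170/9,10) (19,21/2) (19,14) (12,14)]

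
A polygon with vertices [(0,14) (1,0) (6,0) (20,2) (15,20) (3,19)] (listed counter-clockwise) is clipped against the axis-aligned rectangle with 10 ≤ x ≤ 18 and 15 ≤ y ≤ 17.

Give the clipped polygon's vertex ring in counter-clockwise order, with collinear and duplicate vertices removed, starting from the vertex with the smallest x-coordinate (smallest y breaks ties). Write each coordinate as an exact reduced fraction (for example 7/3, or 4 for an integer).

1. After x ≥ 10: [(10,4/7) (20,2) (15,20) (10,235/12)]
2. After x ≤ 18: [(10,4/7) (18,12/7) (18,46/5) (15,20) (10,235/12)]
3. After y ≥ 15: [(10,15) (295/18,15) (15,20) (10,235/12)]
4. After y ≤ 17: [(10,17) (10,15) (295/18,15) (95/6,17)]
5. Canonical ring: [(10,15) (295/18,15) (95/6,17) (10,17)]

Clipped polygon: [(10,15) (295/18,15) (95/6,17) (10,17)]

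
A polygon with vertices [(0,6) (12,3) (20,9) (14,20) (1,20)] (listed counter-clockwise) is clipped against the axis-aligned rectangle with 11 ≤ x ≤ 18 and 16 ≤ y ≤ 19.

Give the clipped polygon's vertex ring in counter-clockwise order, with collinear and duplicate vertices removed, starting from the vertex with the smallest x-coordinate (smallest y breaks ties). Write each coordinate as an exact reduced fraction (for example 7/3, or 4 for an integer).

Clipped polygon: [(11,16) (178/11,16) (160/11,19) (11,19)]

1. After x ≥ 11: [(11,13/4) (12,3) (20,9) (14,20) (11,20)]
2. After x ≤ 18: [(11,13/4) (12,3) (18,15/2) (18,38/3) (14,20) (11,20)]
3. After y ≥ 16: [(11,16) (178/11,16) (14,20) (11,20)]
4. After y ≤ 19: [(11,19) (11,16) (178/11,16) (160/11,19)]
5. Canonical ring: [(11,16) (178/11,16) (160/11,19) (11,19)]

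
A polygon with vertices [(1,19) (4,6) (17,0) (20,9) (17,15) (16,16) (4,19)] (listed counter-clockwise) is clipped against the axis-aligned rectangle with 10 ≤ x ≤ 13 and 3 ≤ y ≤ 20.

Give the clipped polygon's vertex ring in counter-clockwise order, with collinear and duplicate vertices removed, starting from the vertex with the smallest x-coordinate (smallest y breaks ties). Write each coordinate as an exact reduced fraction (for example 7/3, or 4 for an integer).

Clipped polygon: [(10,42/13) (21/2,3) (13,3) (13,67/4) (10,35/2)]

1. After x ≥ 10: [(10,42/13) (17,0) (20,9) (17,15) (16,16) (10,35/2)]
2. After x ≤ 13: [(10,42/13) (13,24/13) (13,67/4) (10,35/2)]
3. After y ≥ 3: [(10,42/13) (21/2,3) (13,3) (13,67/4) (10,35/2)]
4. After y ≤ 20: [(10,42/13) (21/2,3) (13,3) (13,67/4) (10,35/2)]
5. Canonical ring: [(10,42/13) (21/2,3) (13,3) (13,67/4) (10,35/2)]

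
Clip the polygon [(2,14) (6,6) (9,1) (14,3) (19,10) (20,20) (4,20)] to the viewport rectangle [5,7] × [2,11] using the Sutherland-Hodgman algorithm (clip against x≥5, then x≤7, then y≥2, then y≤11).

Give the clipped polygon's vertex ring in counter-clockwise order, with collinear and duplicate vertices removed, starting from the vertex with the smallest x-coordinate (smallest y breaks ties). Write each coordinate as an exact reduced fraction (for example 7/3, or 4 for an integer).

1. After x ≥ 5: [(5,8) (6,6) (9,1) (14,3) (19,10) (20,20) (5,20)]
2. After x ≤ 7: [(5,8) (6,6) (7,13/3) (7,20) (5,20)]
3. After y ≥ 2: [(5,8) (6,6) (7,13/3) (7,20) (5,20)]
4. After y ≤ 11: [(5,11) (5,8) (6,6) (7,13/3) (7,11)]
5. Canonical ring: [(5,8) (6,6) (7,13/3) (7,11) (5,11)]

Clipped polygon: [(5,8) (6,6) (7,13/3) (7,11) (5,11)]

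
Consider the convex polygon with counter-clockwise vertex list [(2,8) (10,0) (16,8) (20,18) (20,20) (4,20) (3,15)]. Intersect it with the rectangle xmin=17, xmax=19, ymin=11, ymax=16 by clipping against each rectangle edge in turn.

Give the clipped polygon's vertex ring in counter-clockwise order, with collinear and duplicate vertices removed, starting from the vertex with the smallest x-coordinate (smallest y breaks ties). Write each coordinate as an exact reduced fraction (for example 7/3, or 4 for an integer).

Clipped polygon: [(17,11) (86/5,11) (19,31/2) (19,16) (17,16)]

1. After x ≥ 17: [(17,21/2) (20,18) (20,20) (17,20)]
2. After x ≤ 19: [(17,21/2) (19,31/2) (19,20) (17,20)]
3. After y ≥ 11: [(17,11) (86/5,11) (19,31/2) (19,20) (17,20)]
4. After y ≤ 16: [(17,16) (17,11) (86/5,11) (19,31/2) (19,16)]
5. Canonical ring: [(17,11) (86/5,11) (19,31/2) (19,16) (17,16)]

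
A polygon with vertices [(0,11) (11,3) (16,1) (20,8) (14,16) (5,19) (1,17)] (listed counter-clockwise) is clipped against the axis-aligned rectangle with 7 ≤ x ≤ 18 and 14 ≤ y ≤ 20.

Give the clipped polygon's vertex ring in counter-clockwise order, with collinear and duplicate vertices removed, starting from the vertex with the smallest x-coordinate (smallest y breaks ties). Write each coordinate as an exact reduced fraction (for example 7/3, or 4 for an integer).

1. After x ≥ 7: [(7,65/11) (11,3) (16,1) (20,8) (14,16) (7,55/3)]
2. After x ≤ 18: [(7,65/11) (11,3) (16,1) (18,9/2) (18,32/3) (14,16) (7,55/3)]
3. After y ≥ 14: [(7,14) (31/2,14) (14,16) (7,55/3)]
4. After y ≤ 20: [(7,14) (31/2,14) (14,16) (7,55/3)]
5. Canonical ring: [(7,14) (31/2,14) (14,16) (7,55/3)]

Clipped polygon: [(7,14) (31/2,14) (14,16) (7,55/3)]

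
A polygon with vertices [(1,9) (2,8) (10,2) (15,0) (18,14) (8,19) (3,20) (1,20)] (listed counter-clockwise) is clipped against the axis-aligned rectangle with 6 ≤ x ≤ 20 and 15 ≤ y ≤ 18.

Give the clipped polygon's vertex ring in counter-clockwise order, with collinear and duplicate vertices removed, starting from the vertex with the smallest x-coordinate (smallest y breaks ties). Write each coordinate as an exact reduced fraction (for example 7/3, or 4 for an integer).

1. After x ≥ 6: [(6,5) (10,2) (15,0) (18,14) (8,19) (6,97/5)]
2. After x ≤ 20: [(6,5) (10,2) (15,0) (18,14) (8,19) (6,97/5)]
3. After y ≥ 15: [(6,15) (16,15) (8,19) (6,97/5)]
4. After y ≤ 18: [(6,18) (6,15) (16,15) (10,18)]
5. Canonical ring: [(6,15) (16,15) (10,18) (6,18)]

Clipped polygon: [(6,15) (16,15) (10,18) (6,18)]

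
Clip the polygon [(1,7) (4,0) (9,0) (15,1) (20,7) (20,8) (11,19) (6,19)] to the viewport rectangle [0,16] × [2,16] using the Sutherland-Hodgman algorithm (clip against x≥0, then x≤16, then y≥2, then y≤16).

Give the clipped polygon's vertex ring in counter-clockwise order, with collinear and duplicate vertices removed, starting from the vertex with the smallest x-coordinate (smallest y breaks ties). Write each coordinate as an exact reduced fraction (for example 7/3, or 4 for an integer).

1. After x ≥ 0: [(1,7) (4,0) (9,0) (15,1) (20,7) (20,8) (11,19) (6,19)]
2. After x ≤ 16: [(1,7) (4,0) (9,0) (15,1) (16,11/5) (16,116/9) (11,19) (6,19)]
3. After y ≥ 2: [(1,7) (22/7,2) (95/6,2) (16,11/5) (16,116/9) (11,19) (6,19)]
4. After y ≤ 16: [(19/4,16) (1,7) (22/7,2) (95/6,2) (16,11/5) (16,116/9) (148/11,16)]
5. Canonical ring: [(1,7) (22/7,2) (95/6,2) (16,11/5) (16,116/9) (148/11,16) (19/4,16)]

Clipped polygon: [(1,7) (22/7,2) (95/6,2) (16,11/5) (16,116/9) (148/11,16) (19/4,16)]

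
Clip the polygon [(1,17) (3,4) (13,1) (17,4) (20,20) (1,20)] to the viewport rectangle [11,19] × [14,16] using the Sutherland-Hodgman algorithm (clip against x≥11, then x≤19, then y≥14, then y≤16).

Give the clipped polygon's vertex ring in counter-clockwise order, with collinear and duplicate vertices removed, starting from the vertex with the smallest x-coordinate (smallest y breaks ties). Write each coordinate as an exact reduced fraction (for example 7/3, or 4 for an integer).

1. After x ≥ 11: [(11,8/5) (13,1) (17,4) (20,20) (11,20)]
2. After x ≤ 19: [(11,8/5) (13,1) (17,4) (19,44/3) (19,20) (11,20)]
3. After y ≥ 14: [(11,14) (151/8,14) (19,44/3) (19,20) (11,20)]
4. After y ≤ 16: [(11,16) (11,14) (151/8,14) (19,44/3) (19,16)]
5. Canonical ring: [(11,14) (151/8,14) (19,44/3) (19,16) (11,16)]

Clipped polygon: [(11,14) (151/8,14) (19,44/3) (19,16) (11,16)]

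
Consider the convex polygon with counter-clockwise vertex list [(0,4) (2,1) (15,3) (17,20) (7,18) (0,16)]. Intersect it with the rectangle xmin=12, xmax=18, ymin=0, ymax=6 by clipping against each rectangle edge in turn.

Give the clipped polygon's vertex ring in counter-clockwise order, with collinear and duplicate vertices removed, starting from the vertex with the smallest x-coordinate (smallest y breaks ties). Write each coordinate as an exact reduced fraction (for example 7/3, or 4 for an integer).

1. After x ≥ 12: [(12,33/13) (15,3) (17,20) (12,19)]
2. After x ≤ 18: [(12,33/13) (15,3) (17,20) (12,19)]
3. After y ≥ 0: [(12,33/13) (15,3) (17,20) (12,19)]
4. After y ≤ 6: [(12,6) (12,33/13) (15,3) (261/17,6)]
5. Canonical ring: [(12,33/13) (15,3) (261/17,6) (12,6)]

Clipped polygon: [(12,33/13) (15,3) (261/17,6) (12,6)]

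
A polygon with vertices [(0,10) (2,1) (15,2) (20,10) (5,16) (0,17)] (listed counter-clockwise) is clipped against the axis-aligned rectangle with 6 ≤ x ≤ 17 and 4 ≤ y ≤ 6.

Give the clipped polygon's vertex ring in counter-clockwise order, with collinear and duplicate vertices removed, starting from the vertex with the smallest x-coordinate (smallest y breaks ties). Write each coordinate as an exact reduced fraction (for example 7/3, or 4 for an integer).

Clipped polygon: [(6,4) (65/4,4) (17,26/5) (17,6) (6,6)]

1. After x ≥ 6: [(6,17/13) (15,2) (20,10) (6,78/5)]
2. After x ≤ 17: [(6,17/13) (15,2) (17,26/5) (17,56/5) (6,78/5)]
3. After y ≥ 4: [(6,4) (65/4,4) (17,26/5) (17,56/5) (6,78/5)]
4. After y ≤ 6: [(6,6) (6,4) (65/4,4) (17,26/5) (17,6)]
5. Canonical ring: [(6,4) (65/4,4) (17,26/5) (17,6) (6,6)]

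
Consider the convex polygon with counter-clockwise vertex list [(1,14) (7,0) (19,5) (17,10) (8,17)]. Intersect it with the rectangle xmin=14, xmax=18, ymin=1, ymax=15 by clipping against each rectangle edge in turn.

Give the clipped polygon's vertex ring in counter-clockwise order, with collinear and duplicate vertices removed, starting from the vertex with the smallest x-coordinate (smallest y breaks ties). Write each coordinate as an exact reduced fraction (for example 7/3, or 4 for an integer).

Clipped polygon: [(14,35/12) (18,55/12) (18,15/2) (17,10) (14,37/3)]

1. After x ≥ 14: [(14,35/12) (19,5) (17,10) (14,37/3)]
2. After x ≤ 18: [(14,35/12) (18,55/12) (18,15/2) (17,10) (14,37/3)]
3. After y ≥ 1: [(14,35/12) (18,55/12) (18,15/2) (17,10) (14,37/3)]
4. After y ≤ 15: [(14,35/12) (18,55/12) (18,15/2) (17,10) (14,37/3)]
5. Canonical ring: [(14,35/12) (18,55/12) (18,15/2) (17,10) (14,37/3)]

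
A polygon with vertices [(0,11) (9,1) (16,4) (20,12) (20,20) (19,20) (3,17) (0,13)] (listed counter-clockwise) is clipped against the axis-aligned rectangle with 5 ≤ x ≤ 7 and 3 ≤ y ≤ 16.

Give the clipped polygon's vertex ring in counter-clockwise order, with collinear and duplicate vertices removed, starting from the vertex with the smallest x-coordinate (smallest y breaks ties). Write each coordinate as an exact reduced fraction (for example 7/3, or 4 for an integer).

1. After x ≥ 5: [(5,49/9) (9,1) (16,4) (20,12) (20,20) (19,20) (5,139/8)]
2. After x ≤ 7: [(5,49/9) (7,29/9) (7,71/4) (5,139/8)]
3. After y ≥ 3: [(5,49/9) (7,29/9) (7,71/4) (5,139/8)]
4. After y ≤ 16: [(5,16) (5,49/9) (7,29/9) (7,16)]
5. Canonical ring: [(5,49/9) (7,29/9) (7,16) (5,16)]

Clipped polygon: [(5,49/9) (7,29/9) (7,16) (5,16)]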